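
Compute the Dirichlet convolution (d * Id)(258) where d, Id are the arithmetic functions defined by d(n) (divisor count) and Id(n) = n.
(d * Id)(258) = 900

Divisors of 258: [1, 2, 3, 6, 43, 86, 129, 258]. For each d | 258:
  d = 1: d(1) · Id(258/1) = 1 · 258 = 258
  d = 2: d(2) · Id(258/2) = 2 · 129 = 258
  d = 3: d(3) · Id(258/3) = 2 · 86 = 172
  d = 6: d(6) · Id(258/6) = 4 · 43 = 172
  d = 43: d(43) · Id(258/43) = 2 · 6 = 12
  d = 86: d(86) · Id(258/86) = 4 · 3 = 12
  d = 129: d(129) · Id(258/129) = 4 · 2 = 8
  d = 258: d(258) · Id(258/258) = 8 · 1 = 8
Summing: (d * Id)(258) = 258 + 258 + 172 + 172 + 12 + 12 + 8 + 8 = 900.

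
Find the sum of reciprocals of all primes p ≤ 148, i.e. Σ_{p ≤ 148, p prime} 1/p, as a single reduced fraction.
Σ 1/p = 18825509850919239131453102166593625244431364344421618363/10014646650599190067509233131649940057366334653200433090

π(148) = 34, so the primes ≤ 148 are [2, 3, 5, 7, 11, 13, 17, 19, 23, 29, 31, 37, 41, 43, 47, 53, 59, 61, 67, 71, 73, 79, 83, 89, 97, 101, 103, 107, 109, 113, 127, 131, 137, 139]. Summing 1/p over these primes: 18825509850919239131453102166593625244431364344421618363/10014646650599190067509233131649940057366334653200433090 ≈ 1.8798. Mertens estimate ln ln(148) + 0.2615 ≈ 1.8704.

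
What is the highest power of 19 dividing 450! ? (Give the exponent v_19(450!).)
v_19(450!) = 24

Legendre's formula: v_p(n!) = Σ_{k ≥ 1} ⌊n / p^k⌋. For p = 19, n = 450, the terms are:
  ⌊450/19^1⌋ = ⌊450/19⌋ = 23
  ⌊450/19^2⌋ = ⌊450/361⌋ = 1
(the next term ⌊450/19^3⌋ = 0, terminating the sum). Summing: v_19(450!) = 23 + 1 = 24.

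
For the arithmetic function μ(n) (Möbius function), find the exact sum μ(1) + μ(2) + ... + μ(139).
Σ_{n ≤ 139} μ(n) = -4

Compute μ(n) for each 1 ≤ n ≤ 139: μ(1) = 1, μ(2) = -1, μ(3) = -1, μ(4) = 0, μ(5) = -1, μ(6) = 1, μ(7) = -1, μ(8) = 0, μ(9) = 0, μ(10) = 1, μ(11) = -1, μ(12) = 0, μ(13) = -1, μ(14) = 1, μ(15) = 1, μ(16) = 0, μ(17) = -1, μ(18) = 0, μ(19) = -1, μ(20) = 0, μ(21) = 1, μ(22) = 1, μ(23) = -1, μ(24) = 0, μ(25) = 0, μ(26) = 1, μ(27) = 0, μ(28) = 0, μ(29) = -1, μ(30) = -1, μ(31) = -1, μ(32) = 0, μ(33) = 1, μ(34) = 1, μ(35) = 1, μ(36) = 0, μ(37) = -1, μ(38) = 1, μ(39) = 1, μ(40) = 0, μ(41) = -1, μ(42) = -1, μ(43) = -1, μ(44) = 0, μ(45) = 0, μ(46) = 1, μ(47) = -1, μ(48) = 0, μ(49) = 0, μ(50) = 0, μ(51) = 1, μ(52) = 0, μ(53) = -1, μ(54) = 0, μ(55) = 1, μ(56) = 0, μ(57) = 1, μ(58) = 1, μ(59) = -1, μ(60) = 0, μ(61) = -1, μ(62) = 1, μ(63) = 0, μ(64) = 0, μ(65) = 1, μ(66) = -1, μ(67) = -1, μ(68) = 0, μ(69) = 1, μ(70) = -1, μ(71) = -1, μ(72) = 0, μ(73) = -1, μ(74) = 1, μ(75) = 0, μ(76) = 0, μ(77) = 1, μ(78) = -1, μ(79) = -1, μ(80) = 0, μ(81) = 0, μ(82) = 1, μ(83) = -1, μ(84) = 0, μ(85) = 1, μ(86) = 1, μ(87) = 1, μ(88) = 0, μ(89) = -1, μ(90) = 0, μ(91) = 1, μ(92) = 0, μ(93) = 1, μ(94) = 1, μ(95) = 1, μ(96) = 0, μ(97) = -1, μ(98) = 0, μ(99) = 0, μ(100) = 0, μ(101) = -1, μ(102) = -1, μ(103) = -1, μ(104) = 0, μ(105) = -1, μ(106) = 1, μ(107) = -1, μ(108) = 0, μ(109) = -1, μ(110) = -1, μ(111) = 1, μ(112) = 0, μ(113) = -1, μ(114) = -1, μ(115) = 1, μ(116) = 0, μ(117) = 0, μ(118) = 1, μ(119) = 1, μ(120) = 0, μ(121) = 0, μ(122) = 1, μ(123) = 1, μ(124) = 0, μ(125) = 0, μ(126) = 0, μ(127) = -1, μ(128) = 0, μ(129) = 1, μ(130) = -1, μ(131) = -1, μ(132) = 0, μ(133) = 1, μ(134) = 1, μ(135) = 0, μ(136) = 0, μ(137) = -1, μ(138) = -1, μ(139) = -1. Summing all 139 values: -4. (Mertens function M(x) = Σ_{n ≤ x} μ(n); on average M(x) should be small (PNT ⟺ M(x) = o(x)).)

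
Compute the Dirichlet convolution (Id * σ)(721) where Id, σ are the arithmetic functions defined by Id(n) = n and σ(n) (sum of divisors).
(Id * σ)(721) = 3105

Divisors of 721: [1, 7, 103, 721]. For each d | 721:
  d = 1: Id(1) · σ(721/1) = 1 · 832 = 832
  d = 7: Id(7) · σ(721/7) = 7 · 104 = 728
  d = 103: Id(103) · σ(721/103) = 103 · 8 = 824
  d = 721: Id(721) · σ(721/721) = 721 · 1 = 721
Summing: (Id * σ)(721) = 832 + 728 + 824 + 721 = 3105.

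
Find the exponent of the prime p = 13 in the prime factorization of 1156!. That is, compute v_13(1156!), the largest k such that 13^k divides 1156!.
v_13(1156!) = 94

Legendre's formula: v_p(n!) = Σ_{k ≥ 1} ⌊n / p^k⌋. For p = 13, n = 1156, the terms are:
  ⌊1156/13^1⌋ = ⌊1156/13⌋ = 88
  ⌊1156/13^2⌋ = ⌊1156/169⌋ = 6
(the next term ⌊1156/13^3⌋ = 0, terminating the sum). Summing: v_13(1156!) = 88 + 6 = 94.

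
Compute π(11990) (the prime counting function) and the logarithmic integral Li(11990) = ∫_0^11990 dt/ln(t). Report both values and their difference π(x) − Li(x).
π(11990) = 1438;  Li(11990) ≈ 1460.03;  π(x) − Li(x) ≈ -22.03.

Direct count of primes ≤ 11990 gives π(11990) = 1438. Numerical evaluation of the logarithmic integral gives Li(11990) ≈ 1460.03. The difference π(x) − Li(x) ≈ -22.03 is typically negative for small/moderate x (Li(x) overestimates), though Littlewood's theorem shows this sign changes infinitely often.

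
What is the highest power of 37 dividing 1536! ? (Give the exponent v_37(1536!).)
v_37(1536!) = 42

Legendre's formula: v_p(n!) = Σ_{k ≥ 1} ⌊n / p^k⌋. For p = 37, n = 1536, the terms are:
  ⌊1536/37^1⌋ = ⌊1536/37⌋ = 41
  ⌊1536/37^2⌋ = ⌊1536/1369⌋ = 1
(the next term ⌊1536/37^3⌋ = 0, terminating the sum). Summing: v_37(1536!) = 41 + 1 = 42.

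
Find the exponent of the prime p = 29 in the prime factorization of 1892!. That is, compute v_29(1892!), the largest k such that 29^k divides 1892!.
v_29(1892!) = 67

Legendre's formula: v_p(n!) = Σ_{k ≥ 1} ⌊n / p^k⌋. For p = 29, n = 1892, the terms are:
  ⌊1892/29^1⌋ = ⌊1892/29⌋ = 65
  ⌊1892/29^2⌋ = ⌊1892/841⌋ = 2
(the next term ⌊1892/29^3⌋ = 0, terminating the sum). Summing: v_29(1892!) = 65 + 2 = 67.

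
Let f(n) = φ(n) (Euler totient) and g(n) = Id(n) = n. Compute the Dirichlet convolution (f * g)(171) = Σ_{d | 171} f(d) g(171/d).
(φ * Id)(171) = 777

Divisors of 171: [1, 3, 9, 19, 57, 171]. For each d | 171:
  d = 1: φ(1) · Id(171/1) = 1 · 171 = 171
  d = 3: φ(3) · Id(171/3) = 2 · 57 = 114
  d = 9: φ(9) · Id(171/9) = 6 · 19 = 114
  d = 19: φ(19) · Id(171/19) = 18 · 9 = 162
  d = 57: φ(57) · Id(171/57) = 36 · 3 = 108
  d = 171: φ(171) · Id(171/171) = 108 · 1 = 108
Summing: (φ * Id)(171) = 171 + 114 + 114 + 162 + 108 + 108 = 777.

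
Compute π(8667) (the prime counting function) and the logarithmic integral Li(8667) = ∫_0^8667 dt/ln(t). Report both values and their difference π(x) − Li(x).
π(8667) = 1078;  Li(8667) ≈ 1100.30;  π(x) − Li(x) ≈ -22.30.

Direct count of primes ≤ 8667 gives π(8667) = 1078. Numerical evaluation of the logarithmic integral gives Li(8667) ≈ 1100.30. The difference π(x) − Li(x) ≈ -22.30 is typically negative for small/moderate x (Li(x) overestimates), though Littlewood's theorem shows this sign changes infinitely often.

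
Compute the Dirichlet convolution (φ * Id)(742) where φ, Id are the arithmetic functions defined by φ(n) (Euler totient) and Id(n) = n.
(φ * Id)(742) = 4095

Divisors of 742: [1, 2, 7, 14, 53, 106, 371, 742]. For each d | 742:
  d = 1: φ(1) · Id(742/1) = 1 · 742 = 742
  d = 2: φ(2) · Id(742/2) = 1 · 371 = 371
  d = 7: φ(7) · Id(742/7) = 6 · 106 = 636
  d = 14: φ(14) · Id(742/14) = 6 · 53 = 318
  d = 53: φ(53) · Id(742/53) = 52 · 14 = 728
  d = 106: φ(106) · Id(742/106) = 52 · 7 = 364
  d = 371: φ(371) · Id(742/371) = 312 · 2 = 624
  d = 742: φ(742) · Id(742/742) = 312 · 1 = 312
Summing: (φ * Id)(742) = 742 + 371 + 636 + 318 + 728 + 364 + 624 + 312 = 4095.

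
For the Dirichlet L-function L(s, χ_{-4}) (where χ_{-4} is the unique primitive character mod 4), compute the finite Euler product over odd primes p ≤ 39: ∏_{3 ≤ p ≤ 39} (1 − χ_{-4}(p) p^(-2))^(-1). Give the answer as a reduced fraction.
∏ = 136633422149134339/149104402366464000

The odd primes p ≤ 39 are [3, 5, 7, 11, 13, 17, 19, 23, 29, 31, 37]. For each, χ(p) = 1 if p ≡ 1 mod 4, χ(p) = −1 if p ≡ 3 mod 4. Taking (1 − χ(p)/p^2)^(-1) = p^2/(p^2 − χ(p)): (1 − (-1)/3^2)^(-1) · (1 − (1)/5^2)^(-1) · (1 − (-1)/7^2)^(-1) · (1 − (-1)/11^2)^(-1) · (1 − (1)/13^2)^(-1) · (1 − (1)/17^2)^(-1) · (1 − (-1)/19^2)^(-1) · (1 − (-1)/23^2)^(-1) · (1 − (1)/29^2)^(-1) · (1 − (-1)/31^2)^(-1) · (1 − (1)/37^2)^(-1) = 136633422149134339/149104402366464000.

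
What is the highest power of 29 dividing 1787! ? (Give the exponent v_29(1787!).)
v_29(1787!) = 63

Legendre's formula: v_p(n!) = Σ_{k ≥ 1} ⌊n / p^k⌋. For p = 29, n = 1787, the terms are:
  ⌊1787/29^1⌋ = ⌊1787/29⌋ = 61
  ⌊1787/29^2⌋ = ⌊1787/841⌋ = 2
(the next term ⌊1787/29^3⌋ = 0, terminating the sum). Summing: v_29(1787!) = 61 + 2 = 63.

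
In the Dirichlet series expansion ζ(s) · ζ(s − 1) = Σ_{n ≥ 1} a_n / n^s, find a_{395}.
σ(395) = 480

In the product (Σ m^0/m^s)(Σ k / k^s) = Σ (Σ_{d | n} d) / n^s, the coefficient of 1/n^s is σ(n) = Σ_{d | n} d. For n = 395, divisors are [1, 5, 79, 395]; summing: σ(395) = 480.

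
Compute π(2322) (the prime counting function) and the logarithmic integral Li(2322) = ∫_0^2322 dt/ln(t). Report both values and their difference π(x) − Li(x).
π(2322) = 344;  Li(2322) ≈ 356.75;  π(x) − Li(x) ≈ -12.75.

Direct count of primes ≤ 2322 gives π(2322) = 344. Numerical evaluation of the logarithmic integral gives Li(2322) ≈ 356.75. The difference π(x) − Li(x) ≈ -12.75 is typically negative for small/moderate x (Li(x) overestimates), though Littlewood's theorem shows this sign changes infinitely often.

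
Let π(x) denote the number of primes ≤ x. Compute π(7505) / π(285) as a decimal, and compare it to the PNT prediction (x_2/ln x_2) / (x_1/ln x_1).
π(7505)/π(285) = 950/61 ≈ 15.5738;  PNT prediction ≈ 16.6809.

π(285) = 61 and π(7505) = 950, so π(7505)/π(285) ≈ 15.5738. The PNT-predicted ratio is (7505/ln(7505)) / (285/ln(285)) ≈ 16.6809. The two agree to within a few percent, as expected.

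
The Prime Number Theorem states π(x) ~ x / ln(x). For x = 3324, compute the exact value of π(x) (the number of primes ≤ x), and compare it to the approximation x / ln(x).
π(3324) = 468;  x/ln(x) ≈ 409.92;  relative error ≈ 12.41%.

Directly count primes up to 3324: π(3324) = 468. The PNT approximation gives 3324/ln(3324) ≈ 3324/8.10892 ≈ 409.92. Relative error (π(x) − x/ln(x)) / π(x) ≈ 12.41%; the approximation is known to undercount slightly (Li(x) is a better estimate).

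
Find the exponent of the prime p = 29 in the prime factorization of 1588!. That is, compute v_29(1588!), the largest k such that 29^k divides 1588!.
v_29(1588!) = 55

Legendre's formula: v_p(n!) = Σ_{k ≥ 1} ⌊n / p^k⌋. For p = 29, n = 1588, the terms are:
  ⌊1588/29^1⌋ = ⌊1588/29⌋ = 54
  ⌊1588/29^2⌋ = ⌊1588/841⌋ = 1
(the next term ⌊1588/29^3⌋ = 0, terminating the sum). Summing: v_29(1588!) = 54 + 1 = 55.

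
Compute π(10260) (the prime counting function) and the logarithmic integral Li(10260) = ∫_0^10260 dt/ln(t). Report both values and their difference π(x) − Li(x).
π(10260) = 1258;  Li(10260) ≈ 1274.33;  π(x) − Li(x) ≈ -16.33.

Direct count of primes ≤ 10260 gives π(10260) = 1258. Numerical evaluation of the logarithmic integral gives Li(10260) ≈ 1274.33. The difference π(x) − Li(x) ≈ -16.33 is typically negative for small/moderate x (Li(x) overestimates), though Littlewood's theorem shows this sign changes infinitely often.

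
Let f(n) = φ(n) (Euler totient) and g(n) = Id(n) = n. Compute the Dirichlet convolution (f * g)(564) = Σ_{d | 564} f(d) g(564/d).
(φ * Id)(564) = 3720

Divisors of 564: [1, 2, 3, 4, 6, 12, 47, 94, 141, 188, 282, 564]. For each d | 564:
  d = 1: φ(1) · Id(564/1) = 1 · 564 = 564
  d = 2: φ(2) · Id(564/2) = 1 · 282 = 282
  d = 3: φ(3) · Id(564/3) = 2 · 188 = 376
  d = 4: φ(4) · Id(564/4) = 2 · 141 = 282
  d = 6: φ(6) · Id(564/6) = 2 · 94 = 188
  d = 12: φ(12) · Id(564/12) = 4 · 47 = 188
  d = 47: φ(47) · Id(564/47) = 46 · 12 = 552
  d = 94: φ(94) · Id(564/94) = 46 · 6 = 276
  d = 141: φ(141) · Id(564/141) = 92 · 4 = 368
  d = 188: φ(188) · Id(564/188) = 92 · 3 = 276
  d = 282: φ(282) · Id(564/282) = 92 · 2 = 184
  d = 564: φ(564) · Id(564/564) = 184 · 1 = 184
Summing: (φ * Id)(564) = 564 + 282 + 376 + 282 + 188 + 188 + 552 + 276 + 368 + 276 + 184 + 184 = 3720.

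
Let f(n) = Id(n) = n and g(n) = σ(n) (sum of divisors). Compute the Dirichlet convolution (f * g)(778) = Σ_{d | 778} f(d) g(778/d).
(Id * σ)(778) = 3895

Divisors of 778: [1, 2, 389, 778]. For each d | 778:
  d = 1: Id(1) · σ(778/1) = 1 · 1170 = 1170
  d = 2: Id(2) · σ(778/2) = 2 · 390 = 780
  d = 389: Id(389) · σ(778/389) = 389 · 3 = 1167
  d = 778: Id(778) · σ(778/778) = 778 · 1 = 778
Summing: (Id * σ)(778) = 1170 + 780 + 1167 + 778 = 3895.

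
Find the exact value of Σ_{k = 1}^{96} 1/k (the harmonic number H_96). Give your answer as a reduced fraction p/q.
H_96 = 3699322246041458103739317199996707235031/718766754945489455304472257065075294400

Direct summation: H_96 = 1 + 1/2 + ... + 1/96. The least common denominator is lcm(1, ..., 96) = 718766754945489455304472257065075294400; over this denominator the numerator is 718766754945489455304472257065075294400 + 359383377472744727652236128532537647200 + 239588918315163151768157419021691764800 + 179691688736372363826118064266268823600 + 143753350989097891060894451413015058880 + 119794459157581575884078709510845882400 + 102680964992212779329210322437867899200 + 89845844368186181913059032133134411800 + 79862972771721050589385806340563921600 + 71876675494548945530447225706507529440 + 65342432267771768664042932460461390400 + 59897229578790787942039354755422941200 + 55289750380422265792651712081928868800 + 51340482496106389664605161218933949600 + 47917783663032630353631483804338352960 + 44922922184093090956529516066567205900 + 42280397349734673841439544533239723200 + 39931486385860525294692903170281960800 + 37829829207657339752866960898161857600 + 35938337747274472765223612853253764720 + 34226988330737593109736774145955966400 + 32671216133885884332021466230230695200 + 31250728475890845882803141611525012800 + 29948614789395393971019677377711470600 + 28750670197819578212178890282603011776 + 27644875190211132896325856040964434400 + 26620990923907016863128602113521307200 + 25670241248053194832302580609466974800 + 24785060515361705355326629553968113600 + 23958891831516315176815741902169176480 + 23186024353080305009821685711776622400 + 22461461092046545478264758033283602950 + 21780810755923922888014310820153796800 + 21140198674867336920719772266619861600 + 20536192998442555865842064487573579840 + 19965743192930262647346451585140980400 + 19426128512040255548769520461218251200 + 18914914603828669876433480449080928800 + 18429916793474088597550570693976289600 + 17969168873637236382611806426626882360 + 17530896462085108665962737977196958400 + 17113494165368796554868387072977983200 + 16715505928964871053592378071280820800 + 16335608066942942166010733115115347600 + 15972594554344210117877161268112784320 + 15625364237945422941401570805762506400 + 15292909679691265006478133129044155200 + 14974307394697696985509838688855735300 + 14668709284601825618458617491123985600 + 14375335098909789106089445141301505888 + 14093465783244891280479848177746574400 + 13822437595105566448162928020482217200 + 13561636885763951986876835038963684800 + 13310495461953508431564301056760653600 + 13068486453554353732808586492092278080 + 12835120624026597416151290304733487400 + 12609943069219113250955653632720619200 + 12392530257680852677663314776984056800 + 12182487371957448394991055204492801600 + 11979445915758157588407870951084588240 + 11783061556483433693515938640411070400 + 11593012176540152504910842855888311200 + 11408996110245864369912258048651988800 + 11230730546023272739132379016641801475 + 11057950076084453158530342416385773760 + 10890405377961961444007155410076898400 + 10727862014111782914992123239777243200 + 10570099337433668460359886133309930800 + 10416909491963615294267713870508337600 + 10268096499221277932921032243786789920 + 10123475421767457116964397986832046400 + 9982871596465131323673225792570490200 + 9846119930760129524718798041987332800 + 9713064256020127774384760230609125600 + 9583556732606526070726296760867670592 + 9457457301914334938216740224540464400 + 9334633181110252666291847494351627200 + 9214958396737044298775285346988144800 + 9098313353740372851955345026140193600 + 8984584436818618191305903213313441180 + 8873663641302338954376200704507102400 + 8765448231042554332981368988598479200 + 8659840421029993437403280205603316800 + 8556747082684398277434193536488991600 + 8456079469946934768287908906647944640 + 8357752964482435526796189035640410400 + 8261686838453901785108876517989371200 + 8167804033471471083005366557557673800 + 8076030954443701744994070304101969600 + 7986297277172105058938580634056392160 + 7898535768631752256093101725989838400 + 7812682118972711470700785402881253200 + 7728674784360101669940561903925540800 + 7646454839845632503239066564522077600 + 7565965841531467950573392179632371520 + 7487153697348848492754919344427867650 = 3699322246041458103739317199996707235031, so H_96 = 3699322246041458103739317199996707235031/718766754945489455304472257065075294400 (already in lowest terms) ≈ 5.14676. (The PNT-adjacent estimate ln(96) + γ ≈ 5.14156 matches within O(1/n).)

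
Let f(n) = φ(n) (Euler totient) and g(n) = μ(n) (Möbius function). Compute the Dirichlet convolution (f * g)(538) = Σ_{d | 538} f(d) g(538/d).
(φ * μ)(538) = 0

Divisors of 538: [1, 2, 269, 538]. For each d | 538:
  d = 1: φ(1) · μ(538/1) = 1 · 1 = 1
  d = 2: φ(2) · μ(538/2) = 1 · -1 = -1
  d = 269: φ(269) · μ(538/269) = 268 · -1 = -268
  d = 538: φ(538) · μ(538/538) = 268 · 1 = 268
Summing: (φ * μ)(538) = 1 + -1 + -268 + 268 = 0.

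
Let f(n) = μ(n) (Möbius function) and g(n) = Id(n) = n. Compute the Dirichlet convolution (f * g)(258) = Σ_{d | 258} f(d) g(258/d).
(μ * Id)(258) = 84

Divisors of 258: [1, 2, 3, 6, 43, 86, 129, 258]. For each d | 258:
  d = 1: μ(1) · Id(258/1) = 1 · 258 = 258
  d = 2: μ(2) · Id(258/2) = -1 · 129 = -129
  d = 3: μ(3) · Id(258/3) = -1 · 86 = -86
  d = 6: μ(6) · Id(258/6) = 1 · 43 = 43
  d = 43: μ(43) · Id(258/43) = -1 · 6 = -6
  d = 86: μ(86) · Id(258/86) = 1 · 3 = 3
  d = 129: μ(129) · Id(258/129) = 1 · 2 = 2
  d = 258: μ(258) · Id(258/258) = -1 · 1 = -1
Summing: (μ * Id)(258) = 258 + -129 + -86 + 43 + -6 + 3 + 2 + -1 = 84.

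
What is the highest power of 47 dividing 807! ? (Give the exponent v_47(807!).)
v_47(807!) = 17

Legendre's formula: v_p(n!) = Σ_{k ≥ 1} ⌊n / p^k⌋. For p = 47, n = 807, the terms are:
  ⌊807/47^1⌋ = ⌊807/47⌋ = 17
(the next term ⌊807/47^2⌋ = 0, terminating the sum). Summing: v_47(807!) = 17 = 17.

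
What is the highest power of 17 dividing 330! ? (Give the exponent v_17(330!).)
v_17(330!) = 20

Legendre's formula: v_p(n!) = Σ_{k ≥ 1} ⌊n / p^k⌋. For p = 17, n = 330, the terms are:
  ⌊330/17^1⌋ = ⌊330/17⌋ = 19
  ⌊330/17^2⌋ = ⌊330/289⌋ = 1
(the next term ⌊330/17^3⌋ = 0, terminating the sum). Summing: v_17(330!) = 19 + 1 = 20.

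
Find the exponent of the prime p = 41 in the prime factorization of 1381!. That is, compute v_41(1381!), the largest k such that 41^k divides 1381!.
v_41(1381!) = 33

Legendre's formula: v_p(n!) = Σ_{k ≥ 1} ⌊n / p^k⌋. For p = 41, n = 1381, the terms are:
  ⌊1381/41^1⌋ = ⌊1381/41⌋ = 33
(the next term ⌊1381/41^2⌋ = 0, terminating the sum). Summing: v_41(1381!) = 33 = 33.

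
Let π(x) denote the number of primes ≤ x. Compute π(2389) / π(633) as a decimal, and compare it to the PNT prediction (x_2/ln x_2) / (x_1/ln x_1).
π(2389)/π(633) = 355/115 ≈ 3.0870;  PNT prediction ≈ 3.1297.

π(633) = 115 and π(2389) = 355, so π(2389)/π(633) ≈ 3.0870. The PNT-predicted ratio is (2389/ln(2389)) / (633/ln(633)) ≈ 3.1297. The two agree to within a few percent, as expected.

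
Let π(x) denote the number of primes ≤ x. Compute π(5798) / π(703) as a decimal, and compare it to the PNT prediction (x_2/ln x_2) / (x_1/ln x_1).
π(5798)/π(703) = 760/126 ≈ 6.0317;  PNT prediction ≈ 6.2393.

π(703) = 126 and π(5798) = 760, so π(5798)/π(703) ≈ 6.0317. The PNT-predicted ratio is (5798/ln(5798)) / (703/ln(703)) ≈ 6.2393. The two agree to within a few percent, as expected.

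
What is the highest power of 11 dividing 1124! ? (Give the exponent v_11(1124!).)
v_11(1124!) = 111

Legendre's formula: v_p(n!) = Σ_{k ≥ 1} ⌊n / p^k⌋. For p = 11, n = 1124, the terms are:
  ⌊1124/11^1⌋ = ⌊1124/11⌋ = 102
  ⌊1124/11^2⌋ = ⌊1124/121⌋ = 9
(the next term ⌊1124/11^3⌋ = 0, terminating the sum). Summing: v_11(1124!) = 102 + 9 = 111.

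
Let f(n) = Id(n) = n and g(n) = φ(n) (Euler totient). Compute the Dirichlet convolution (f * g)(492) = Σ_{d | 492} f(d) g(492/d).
(Id * φ)(492) = 3240

Divisors of 492: [1, 2, 3, 4, 6, 12, 41, 82, 123, 164, 246, 492]. For each d | 492:
  d = 1: Id(1) · φ(492/1) = 1 · 160 = 160
  d = 2: Id(2) · φ(492/2) = 2 · 80 = 160
  d = 3: Id(3) · φ(492/3) = 3 · 80 = 240
  d = 4: Id(4) · φ(492/4) = 4 · 80 = 320
  d = 6: Id(6) · φ(492/6) = 6 · 40 = 240
  d = 12: Id(12) · φ(492/12) = 12 · 40 = 480
  d = 41: Id(41) · φ(492/41) = 41 · 4 = 164
  d = 82: Id(82) · φ(492/82) = 82 · 2 = 164
  d = 123: Id(123) · φ(492/123) = 123 · 2 = 246
  d = 164: Id(164) · φ(492/164) = 164 · 2 = 328
  d = 246: Id(246) · φ(492/246) = 246 · 1 = 246
  d = 492: Id(492) · φ(492/492) = 492 · 1 = 492
Summing: (Id * φ)(492) = 160 + 160 + 240 + 320 + 240 + 480 + 164 + 164 + 246 + 328 + 246 + 492 = 3240.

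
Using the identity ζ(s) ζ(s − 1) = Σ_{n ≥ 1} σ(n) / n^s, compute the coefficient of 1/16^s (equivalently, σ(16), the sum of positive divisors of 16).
σ(16) = 31

In the product (Σ m^0/m^s)(Σ k / k^s) = Σ (Σ_{d | n} d) / n^s, the coefficient of 1/n^s is σ(n) = Σ_{d | n} d. For n = 16, divisors are [1, 2, 4, 8, 16]; summing: σ(16) = 31.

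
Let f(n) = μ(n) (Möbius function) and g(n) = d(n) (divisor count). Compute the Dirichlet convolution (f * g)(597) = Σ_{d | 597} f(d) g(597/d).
(μ * d)(597) = 1

Divisors of 597: [1, 3, 199, 597]. For each d | 597:
  d = 1: μ(1) · d(597/1) = 1 · 4 = 4
  d = 3: μ(3) · d(597/3) = -1 · 2 = -2
  d = 199: μ(199) · d(597/199) = -1 · 2 = -2
  d = 597: μ(597) · d(597/597) = 1 · 1 = 1
Summing: (μ * d)(597) = 4 + -2 + -2 + 1 = 1.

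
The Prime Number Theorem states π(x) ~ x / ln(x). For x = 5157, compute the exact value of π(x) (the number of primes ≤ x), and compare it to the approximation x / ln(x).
π(5157) = 687;  x/ln(x) ≈ 603.29;  relative error ≈ 12.18%.

Directly count primes up to 5157: π(5157) = 687. The PNT approximation gives 5157/ln(5157) ≈ 5157/8.54811 ≈ 603.29. Relative error (π(x) − x/ln(x)) / π(x) ≈ 12.18%; the approximation is known to undercount slightly (Li(x) is a better estimate).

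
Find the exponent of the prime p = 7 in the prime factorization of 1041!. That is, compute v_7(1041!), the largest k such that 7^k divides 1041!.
v_7(1041!) = 172

Legendre's formula: v_p(n!) = Σ_{k ≥ 1} ⌊n / p^k⌋. For p = 7, n = 1041, the terms are:
  ⌊1041/7^1⌋ = ⌊1041/7⌋ = 148
  ⌊1041/7^2⌋ = ⌊1041/49⌋ = 21
  ⌊1041/7^3⌋ = ⌊1041/343⌋ = 3
(the next term ⌊1041/7^4⌋ = 0, terminating the sum). Summing: v_7(1041!) = 148 + 21 + 3 = 172.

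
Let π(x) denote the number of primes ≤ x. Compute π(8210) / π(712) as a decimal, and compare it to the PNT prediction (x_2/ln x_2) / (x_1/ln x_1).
π(8210)/π(712) = 1029/127 ≈ 8.1024;  PNT prediction ≈ 8.4029.

π(712) = 127 and π(8210) = 1029, so π(8210)/π(712) ≈ 8.1024. The PNT-predicted ratio is (8210/ln(8210)) / (712/ln(712)) ≈ 8.4029. The two agree to within a few percent, as expected.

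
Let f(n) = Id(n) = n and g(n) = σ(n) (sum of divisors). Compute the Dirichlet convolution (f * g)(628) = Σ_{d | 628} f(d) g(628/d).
(Id * σ)(628) = 5355

Divisors of 628: [1, 2, 4, 157, 314, 628]. For each d | 628:
  d = 1: Id(1) · σ(628/1) = 1 · 1106 = 1106
  d = 2: Id(2) · σ(628/2) = 2 · 474 = 948
  d = 4: Id(4) · σ(628/4) = 4 · 158 = 632
  d = 157: Id(157) · σ(628/157) = 157 · 7 = 1099
  d = 314: Id(314) · σ(628/314) = 314 · 3 = 942
  d = 628: Id(628) · σ(628/628) = 628 · 1 = 628
Summing: (Id * σ)(628) = 1106 + 948 + 632 + 1099 + 942 + 628 = 5355.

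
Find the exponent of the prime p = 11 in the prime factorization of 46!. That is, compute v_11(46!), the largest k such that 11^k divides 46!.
v_11(46!) = 4

Legendre's formula: v_p(n!) = Σ_{k ≥ 1} ⌊n / p^k⌋. For p = 11, n = 46, the terms are:
  ⌊46/11^1⌋ = ⌊46/11⌋ = 4
(the next term ⌊46/11^2⌋ = 0, terminating the sum). Summing: v_11(46!) = 4 = 4.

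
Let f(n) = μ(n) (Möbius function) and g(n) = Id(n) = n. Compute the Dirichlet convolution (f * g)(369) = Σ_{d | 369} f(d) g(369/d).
(μ * Id)(369) = 240

Divisors of 369: [1, 3, 9, 41, 123, 369]. For each d | 369:
  d = 1: μ(1) · Id(369/1) = 1 · 369 = 369
  d = 3: μ(3) · Id(369/3) = -1 · 123 = -123
  d = 9: μ(9) · Id(369/9) = 0 · 41 = 0
  d = 41: μ(41) · Id(369/41) = -1 · 9 = -9
  d = 123: μ(123) · Id(369/123) = 1 · 3 = 3
  d = 369: μ(369) · Id(369/369) = 0 · 1 = 0
Summing: (μ * Id)(369) = 369 + -123 + 0 + -9 + 3 + 0 = 240.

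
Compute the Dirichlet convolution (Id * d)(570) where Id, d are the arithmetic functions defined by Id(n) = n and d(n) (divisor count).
(Id * d)(570) = 2940

Divisors of 570: [1, 2, 3, 5, 6, 10, 15, 19, 30, 38, 57, 95, 114, 190, 285, 570]. For each d | 570:
  d = 1: Id(1) · d(570/1) = 1 · 16 = 16
  d = 2: Id(2) · d(570/2) = 2 · 8 = 16
  d = 3: Id(3) · d(570/3) = 3 · 8 = 24
  d = 5: Id(5) · d(570/5) = 5 · 8 = 40
  d = 6: Id(6) · d(570/6) = 6 · 4 = 24
  d = 10: Id(10) · d(570/10) = 10 · 4 = 40
  d = 15: Id(15) · d(570/15) = 15 · 4 = 60
  d = 19: Id(19) · d(570/19) = 19 · 8 = 152
  d = 30: Id(30) · d(570/30) = 30 · 2 = 60
  d = 38: Id(38) · d(570/38) = 38 · 4 = 152
  d = 57: Id(57) · d(570/57) = 57 · 4 = 228
  d = 95: Id(95) · d(570/95) = 95 · 4 = 380
  d = 114: Id(114) · d(570/114) = 114 · 2 = 228
  d = 190: Id(190) · d(570/190) = 190 · 2 = 380
  d = 285: Id(285) · d(570/285) = 285 · 2 = 570
  d = 570: Id(570) · d(570/570) = 570 · 1 = 570
Summing: (Id * d)(570) = 16 + 16 + 24 + 40 + 24 + 40 + 60 + 152 + 60 + 152 + 228 + 380 + 228 + 380 + 570 + 570 = 2940.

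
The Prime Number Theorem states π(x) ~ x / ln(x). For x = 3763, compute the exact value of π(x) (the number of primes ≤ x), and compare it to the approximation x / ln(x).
π(3763) = 523;  x/ln(x) ≈ 457.06;  relative error ≈ 12.61%.

Directly count primes up to 3763: π(3763) = 523. The PNT approximation gives 3763/ln(3763) ≈ 3763/8.23297 ≈ 457.06. Relative error (π(x) − x/ln(x)) / π(x) ≈ 12.61%; the approximation is known to undercount slightly (Li(x) is a better estimate).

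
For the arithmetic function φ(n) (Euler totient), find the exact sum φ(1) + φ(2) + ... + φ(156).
Σ_{n ≤ 156} φ(n) = 7404

Compute φ(n) for each 1 ≤ n ≤ 156: φ(1) = 1, φ(2) = 1, φ(3) = 2, φ(4) = 2, φ(5) = 4, φ(6) = 2, φ(7) = 6, φ(8) = 4, φ(9) = 6, φ(10) = 4, φ(11) = 10, φ(12) = 4, φ(13) = 12, φ(14) = 6, φ(15) = 8, φ(16) = 8, φ(17) = 16, φ(18) = 6, φ(19) = 18, φ(20) = 8, φ(21) = 12, φ(22) = 10, φ(23) = 22, φ(24) = 8, φ(25) = 20, φ(26) = 12, φ(27) = 18, φ(28) = 12, φ(29) = 28, φ(30) = 8, φ(31) = 30, φ(32) = 16, φ(33) = 20, φ(34) = 16, φ(35) = 24, φ(36) = 12, φ(37) = 36, φ(38) = 18, φ(39) = 24, φ(40) = 16, φ(41) = 40, φ(42) = 12, φ(43) = 42, φ(44) = 20, φ(45) = 24, φ(46) = 22, φ(47) = 46, φ(48) = 16, φ(49) = 42, φ(50) = 20, φ(51) = 32, φ(52) = 24, φ(53) = 52, φ(54) = 18, φ(55) = 40, φ(56) = 24, φ(57) = 36, φ(58) = 28, φ(59) = 58, φ(60) = 16, φ(61) = 60, φ(62) = 30, φ(63) = 36, φ(64) = 32, φ(65) = 48, φ(66) = 20, φ(67) = 66, φ(68) = 32, φ(69) = 44, φ(70) = 24, φ(71) = 70, φ(72) = 24, φ(73) = 72, φ(74) = 36, φ(75) = 40, φ(76) = 36, φ(77) = 60, φ(78) = 24, φ(79) = 78, φ(80) = 32, φ(81) = 54, φ(82) = 40, φ(83) = 82, φ(84) = 24, φ(85) = 64, φ(86) = 42, φ(87) = 56, φ(88) = 40, φ(89) = 88, φ(90) = 24, φ(91) = 72, φ(92) = 44, φ(93) = 60, φ(94) = 46, φ(95) = 72, φ(96) = 32, φ(97) = 96, φ(98) = 42, φ(99) = 60, φ(100) = 40, φ(101) = 100, φ(102) = 32, φ(103) = 102, φ(104) = 48, φ(105) = 48, φ(106) = 52, φ(107) = 106, φ(108) = 36, φ(109) = 108, φ(110) = 40, φ(111) = 72, φ(112) = 48, φ(113) = 112, φ(114) = 36, φ(115) = 88, φ(116) = 56, φ(117) = 72, φ(118) = 58, φ(119) = 96, φ(120) = 32, φ(121) = 110, φ(122) = 60, φ(123) = 80, φ(124) = 60, φ(125) = 100, φ(126) = 36, φ(127) = 126, φ(128) = 64, φ(129) = 84, φ(130) = 48, φ(131) = 130, φ(132) = 40, φ(133) = 108, φ(134) = 66, φ(135) = 72, φ(136) = 64, φ(137) = 136, φ(138) = 44, φ(139) = 138, φ(140) = 48, φ(141) = 92, φ(142) = 70, φ(143) = 120, φ(144) = 48, φ(145) = 112, φ(146) = 72, φ(147) = 84, φ(148) = 72, φ(149) = 148, φ(150) = 40, φ(151) = 150, φ(152) = 72, φ(153) = 96, φ(154) = 60, φ(155) = 120, φ(156) = 48. Summing all 156 values: 7404. (Average order: Σ_{n ≤ x} φ(n) ~ (3/π²) x². For x = 156, (3/π²)·156² ≈ 7397.26.)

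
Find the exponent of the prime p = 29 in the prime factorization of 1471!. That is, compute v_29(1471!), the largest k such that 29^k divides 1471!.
v_29(1471!) = 51

Legendre's formula: v_p(n!) = Σ_{k ≥ 1} ⌊n / p^k⌋. For p = 29, n = 1471, the terms are:
  ⌊1471/29^1⌋ = ⌊1471/29⌋ = 50
  ⌊1471/29^2⌋ = ⌊1471/841⌋ = 1
(the next term ⌊1471/29^3⌋ = 0, terminating the sum). Summing: v_29(1471!) = 50 + 1 = 51.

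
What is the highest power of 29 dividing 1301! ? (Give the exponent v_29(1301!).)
v_29(1301!) = 45

Legendre's formula: v_p(n!) = Σ_{k ≥ 1} ⌊n / p^k⌋. For p = 29, n = 1301, the terms are:
  ⌊1301/29^1⌋ = ⌊1301/29⌋ = 44
  ⌊1301/29^2⌋ = ⌊1301/841⌋ = 1
(the next term ⌊1301/29^3⌋ = 0, terminating the sum). Summing: v_29(1301!) = 44 + 1 = 45.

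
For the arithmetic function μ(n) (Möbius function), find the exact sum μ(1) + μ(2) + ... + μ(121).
Σ_{n ≤ 121} μ(n) = -3

Compute μ(n) for each 1 ≤ n ≤ 121: μ(1) = 1, μ(2) = -1, μ(3) = -1, μ(4) = 0, μ(5) = -1, μ(6) = 1, μ(7) = -1, μ(8) = 0, μ(9) = 0, μ(10) = 1, μ(11) = -1, μ(12) = 0, μ(13) = -1, μ(14) = 1, μ(15) = 1, μ(16) = 0, μ(17) = -1, μ(18) = 0, μ(19) = -1, μ(20) = 0, μ(21) = 1, μ(22) = 1, μ(23) = -1, μ(24) = 0, μ(25) = 0, μ(26) = 1, μ(27) = 0, μ(28) = 0, μ(29) = -1, μ(30) = -1, μ(31) = -1, μ(32) = 0, μ(33) = 1, μ(34) = 1, μ(35) = 1, μ(36) = 0, μ(37) = -1, μ(38) = 1, μ(39) = 1, μ(40) = 0, μ(41) = -1, μ(42) = -1, μ(43) = -1, μ(44) = 0, μ(45) = 0, μ(46) = 1, μ(47) = -1, μ(48) = 0, μ(49) = 0, μ(50) = 0, μ(51) = 1, μ(52) = 0, μ(53) = -1, μ(54) = 0, μ(55) = 1, μ(56) = 0, μ(57) = 1, μ(58) = 1, μ(59) = -1, μ(60) = 0, μ(61) = -1, μ(62) = 1, μ(63) = 0, μ(64) = 0, μ(65) = 1, μ(66) = -1, μ(67) = -1, μ(68) = 0, μ(69) = 1, μ(70) = -1, μ(71) = -1, μ(72) = 0, μ(73) = -1, μ(74) = 1, μ(75) = 0, μ(76) = 0, μ(77) = 1, μ(78) = -1, μ(79) = -1, μ(80) = 0, μ(81) = 0, μ(82) = 1, μ(83) = -1, μ(84) = 0, μ(85) = 1, μ(86) = 1, μ(87) = 1, μ(88) = 0, μ(89) = -1, μ(90) = 0, μ(91) = 1, μ(92) = 0, μ(93) = 1, μ(94) = 1, μ(95) = 1, μ(96) = 0, μ(97) = -1, μ(98) = 0, μ(99) = 0, μ(100) = 0, μ(101) = -1, μ(102) = -1, μ(103) = -1, μ(104) = 0, μ(105) = -1, μ(106) = 1, μ(107) = -1, μ(108) = 0, μ(109) = -1, μ(110) = -1, μ(111) = 1, μ(112) = 0, μ(113) = -1, μ(114) = -1, μ(115) = 1, μ(116) = 0, μ(117) = 0, μ(118) = 1, μ(119) = 1, μ(120) = 0, μ(121) = 0. Summing all 121 values: -3. (Mertens function M(x) = Σ_{n ≤ x} μ(n); on average M(x) should be small (PNT ⟺ M(x) = o(x)).)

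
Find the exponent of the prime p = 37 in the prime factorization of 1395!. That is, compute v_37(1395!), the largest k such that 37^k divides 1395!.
v_37(1395!) = 38

Legendre's formula: v_p(n!) = Σ_{k ≥ 1} ⌊n / p^k⌋. For p = 37, n = 1395, the terms are:
  ⌊1395/37^1⌋ = ⌊1395/37⌋ = 37
  ⌊1395/37^2⌋ = ⌊1395/1369⌋ = 1
(the next term ⌊1395/37^3⌋ = 0, terminating the sum). Summing: v_37(1395!) = 37 + 1 = 38.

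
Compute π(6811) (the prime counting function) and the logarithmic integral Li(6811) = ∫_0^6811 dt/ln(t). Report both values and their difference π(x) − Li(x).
π(6811) = 876;  Li(6811) ≈ 892.95;  π(x) − Li(x) ≈ -16.95.

Direct count of primes ≤ 6811 gives π(6811) = 876. Numerical evaluation of the logarithmic integral gives Li(6811) ≈ 892.95. The difference π(x) − Li(x) ≈ -16.95 is typically negative for small/moderate x (Li(x) overestimates), though Littlewood's theorem shows this sign changes infinitely often.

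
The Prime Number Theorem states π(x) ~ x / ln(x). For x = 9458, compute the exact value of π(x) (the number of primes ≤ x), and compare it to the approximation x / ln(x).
π(9458) = 1170;  x/ln(x) ≈ 1033.14;  relative error ≈ 11.70%.

Directly count primes up to 9458: π(9458) = 1170. The PNT approximation gives 9458/ln(9458) ≈ 9458/9.15462 ≈ 1033.14. Relative error (π(x) − x/ln(x)) / π(x) ≈ 11.70%; the approximation is known to undercount slightly (Li(x) is a better estimate).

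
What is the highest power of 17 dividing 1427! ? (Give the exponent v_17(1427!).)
v_17(1427!) = 87

Legendre's formula: v_p(n!) = Σ_{k ≥ 1} ⌊n / p^k⌋. For p = 17, n = 1427, the terms are:
  ⌊1427/17^1⌋ = ⌊1427/17⌋ = 83
  ⌊1427/17^2⌋ = ⌊1427/289⌋ = 4
(the next term ⌊1427/17^3⌋ = 0, terminating the sum). Summing: v_17(1427!) = 83 + 4 = 87.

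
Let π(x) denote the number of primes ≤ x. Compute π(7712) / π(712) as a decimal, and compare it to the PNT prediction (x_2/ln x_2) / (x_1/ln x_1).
π(7712)/π(712) = 978/127 ≈ 7.7008;  PNT prediction ≈ 7.9483.

π(712) = 127 and π(7712) = 978, so π(7712)/π(712) ≈ 7.7008. The PNT-predicted ratio is (7712/ln(7712)) / (712/ln(712)) ≈ 7.9483. The two agree to within a few percent, as expected.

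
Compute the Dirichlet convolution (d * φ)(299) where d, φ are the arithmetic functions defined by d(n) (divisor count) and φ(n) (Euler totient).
(d * φ)(299) = 336

Divisors of 299: [1, 13, 23, 299]. For each d | 299:
  d = 1: d(1) · φ(299/1) = 1 · 264 = 264
  d = 13: d(13) · φ(299/13) = 2 · 22 = 44
  d = 23: d(23) · φ(299/23) = 2 · 12 = 24
  d = 299: d(299) · φ(299/299) = 4 · 1 = 4
Summing: (d * φ)(299) = 264 + 44 + 24 + 4 = 336.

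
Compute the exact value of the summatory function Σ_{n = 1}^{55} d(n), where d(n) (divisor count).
Σ_{n ≤ 55} d(n) = 231

Compute d(n) for each 1 ≤ n ≤ 55: d(1) = 1, d(2) = 2, d(3) = 2, d(4) = 3, d(5) = 2, d(6) = 4, d(7) = 2, d(8) = 4, d(9) = 3, d(10) = 4, d(11) = 2, d(12) = 6, d(13) = 2, d(14) = 4, d(15) = 4, d(16) = 5, d(17) = 2, d(18) = 6, d(19) = 2, d(20) = 6, d(21) = 4, d(22) = 4, d(23) = 2, d(24) = 8, d(25) = 3, d(26) = 4, d(27) = 4, d(28) = 6, d(29) = 2, d(30) = 8, d(31) = 2, d(32) = 6, d(33) = 4, d(34) = 4, d(35) = 4, d(36) = 9, d(37) = 2, d(38) = 4, d(39) = 4, d(40) = 8, d(41) = 2, d(42) = 8, d(43) = 2, d(44) = 6, d(45) = 6, d(46) = 4, d(47) = 2, d(48) = 10, d(49) = 3, d(50) = 6, d(51) = 4, d(52) = 6, d(53) = 2, d(54) = 8, d(55) = 4. Summing all 55 values: 231. (Dirichlet's divisor formula: Σ_{n ≤ x} d(n) = x ln(x) + (2γ − 1) x + O(√x). For x = 55, the asymptotic estimate is ≈ 228.90.)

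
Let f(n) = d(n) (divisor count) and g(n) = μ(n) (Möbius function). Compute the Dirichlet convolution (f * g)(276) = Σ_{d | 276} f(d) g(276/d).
(d * μ)(276) = 1

Divisors of 276: [1, 2, 3, 4, 6, 12, 23, 46, 69, 92, 138, 276]. For each d | 276:
  d = 1: d(1) · μ(276/1) = 1 · 0 = 0
  d = 2: d(2) · μ(276/2) = 2 · -1 = -2
  d = 3: d(3) · μ(276/3) = 2 · 0 = 0
  d = 4: d(4) · μ(276/4) = 3 · 1 = 3
  d = 6: d(6) · μ(276/6) = 4 · 1 = 4
  d = 12: d(12) · μ(276/12) = 6 · -1 = -6
  d = 23: d(23) · μ(276/23) = 2 · 0 = 0
  d = 46: d(46) · μ(276/46) = 4 · 1 = 4
  d = 69: d(69) · μ(276/69) = 4 · 0 = 0
  d = 92: d(92) · μ(276/92) = 6 · -1 = -6
  d = 138: d(138) · μ(276/138) = 8 · -1 = -8
  d = 276: d(276) · μ(276/276) = 12 · 1 = 12
Summing: (d * μ)(276) = 0 + -2 + 0 + 3 + 4 + -6 + 0 + 4 + 0 + -6 + -8 + 12 = 1.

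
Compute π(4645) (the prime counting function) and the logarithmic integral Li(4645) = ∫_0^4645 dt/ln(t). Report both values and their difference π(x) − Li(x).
π(4645) = 627;  Li(4645) ≈ 642.42;  π(x) − Li(x) ≈ -15.42.

Direct count of primes ≤ 4645 gives π(4645) = 627. Numerical evaluation of the logarithmic integral gives Li(4645) ≈ 642.42. The difference π(x) − Li(x) ≈ -15.42 is typically negative for small/moderate x (Li(x) overestimates), though Littlewood's theorem shows this sign changes infinitely often.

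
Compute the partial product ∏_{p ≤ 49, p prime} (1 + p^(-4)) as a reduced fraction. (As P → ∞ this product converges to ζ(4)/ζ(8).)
∏ = 47811026860845170938198805915402199301066734558460286583378224128/44354583229145063659978971326989541656878007876738536067589135625

The primes p ≤ 49 are [2, 3, 5, 7, 11, 13, 17, 19, 23, 29, 31, 37, 41, 43, 47]. For each, (1 + 1/p^4) = (p^4 + 1)/p^4. Multiplying these fractions over p ∈ [2, 3, 5, 7, 11, 13, 17, 19, 23, 29, 31, 37, 41, 43, 47] gives 47811026860845170938198805915402199301066734558460286583378224128/44354583229145063659978971326989541656878007876738536067589135625. (In the limit P → ∞ this tends to ζ(4)/ζ(8).)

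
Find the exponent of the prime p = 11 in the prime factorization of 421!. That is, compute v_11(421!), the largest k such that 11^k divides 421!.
v_11(421!) = 41

Legendre's formula: v_p(n!) = Σ_{k ≥ 1} ⌊n / p^k⌋. For p = 11, n = 421, the terms are:
  ⌊421/11^1⌋ = ⌊421/11⌋ = 38
  ⌊421/11^2⌋ = ⌊421/121⌋ = 3
(the next term ⌊421/11^3⌋ = 0, terminating the sum). Summing: v_11(421!) = 38 + 3 = 41.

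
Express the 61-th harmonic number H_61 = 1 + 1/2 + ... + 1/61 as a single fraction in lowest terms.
H_61 = 925372872575832277072279171/197044480683803711251893600

Direct summation: H_61 = 1 + 1/2 + ... + 1/61. The least common denominator is lcm(1, ..., 61) = 591133442051411133755680800; over this denominator the numerator is 591133442051411133755680800 + 295566721025705566877840400 + 197044480683803711251893600 + 147783360512852783438920200 + 118226688410282226751136160 + 98522240341901855625946800 + 84447634578773019107954400 + 73891680256426391719460100 + 65681493561267903750631200 + 59113344205141113375568080 + 53739403822855557614152800 + 49261120170950927812973400 + 45471803234723933365821600 + 42223817289386509553977200 + 39408896136760742250378720 + 36945840128213195859730050 + 34772555414788890220922400 + 32840746780633951875315600 + 31112286423758480723983200 + 29556672102570556687784040 + 28149211526257673035984800 + 26869701911427778807076400 + 25701454002235266685029600 + 24630560085475463906486700 + 23645337682056445350227232 + 22735901617361966682910800 + 21893831187089301250210400 + 21111908644693254776988600 + 20383911794876245991575200 + 19704448068380371125189360 + 19068820711335843024376800 + 18472920064106597929865025 + 17913134607618519204717600 + 17386277707394445110461200 + 16889526915754603821590880 + 16420373390316975937657800 + 15976579514903003615018400 + 15556143211879240361991600 + 15157267744907977788607200 + 14778336051285278343892020 + 14417888830522222774528800 + 14074605763128836517992400 + 13747289350032817064085600 + 13434850955713889403538200 + 13136298712253580750126240 + 12850727001117633342514800 + 12577307277689598590546400 + 12315280042737731953243350 + 12063947796967574158279200 + 11822668841028222675113616 + 11590851804929630073640800 + 11367950808680983341455400 + 11153461170781342146333600 + 10946915593544650625105200 + 10747880764571111522830560 + 10555954322346627388494300 + 10370762141252826907994400 + 10191955897438122995787600 + 10019210882227307351791200 + 9852224034190185562594680 + 9690712164777231700912800 = 2776118617727496831216837513, so H_61 = 2776118617727496831216837513/591133442051411133755680800; reducing by gcd(2776118617727496831216837513, 591133442051411133755680800) = 3 gives 925372872575832277072279171/197044480683803711251893600 ≈ 4.69626. (The PNT-adjacent estimate ln(61) + γ ≈ 4.68809 matches within O(1/n).)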